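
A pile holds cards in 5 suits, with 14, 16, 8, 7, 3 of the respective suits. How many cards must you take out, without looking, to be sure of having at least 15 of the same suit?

In the worst case you take as many as possible of each suit without reaching 15: 14 + 14 + 8 + 7 + 3 = 46.
The next one must give 15 of some suit, so 46 + 1 = 47.

47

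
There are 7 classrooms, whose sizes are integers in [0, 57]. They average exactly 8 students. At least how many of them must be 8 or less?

1

The total is 7 × 8 = 56.
Let j be the number exceeding 8. Then the total is ≥ 9·j + 0·(7 − j) = 0 + 9j.
So 9j ≤ 56 and j ≤ 6; hence at least 7 − 6 = 1 are ≤ 8.
Exactly 1 works: 1 value at 0 and 6 at 9 total 54; raise one of the low values by 2 (still ≤ 8) to hit 56.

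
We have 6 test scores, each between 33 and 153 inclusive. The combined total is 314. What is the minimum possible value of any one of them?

To make one score as small as possible, make the other 5 as large as possible.
The other 5 can take up 5 × 153 = 765 ≥ 314 − 33, so one score can sit at its floor of 33.
Achievable: one at 33 and the other 5 totalling 281, which fits since 5 × 33 ≤ 281 ≤ 5 × 153.

33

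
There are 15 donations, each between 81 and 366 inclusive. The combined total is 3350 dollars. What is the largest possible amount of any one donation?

Maximizing one value means minimizing the remaining 14.
The other 14 contribute at least 14 × 81 = 1134, leaving at most 3350 − 1134 = 2216.
But each donation is capped at 366, so the maximum is 366.
Achievable: one at 366 and the other 14 totalling 2984, which fits since 14 × 81 ≤ 2984 ≤ 14 × 366.

366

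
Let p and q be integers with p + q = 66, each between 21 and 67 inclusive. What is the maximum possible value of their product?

With p + q fixed, pq peaks when the two are closest together.
Taking p = 33 and q = 33 (both in [21, 67]) gives pq = 1089.

1089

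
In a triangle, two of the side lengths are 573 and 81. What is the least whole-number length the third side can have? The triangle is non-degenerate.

The third side must exceed |573 − 81| = 492.
The smallest integer above 492 is 493.

493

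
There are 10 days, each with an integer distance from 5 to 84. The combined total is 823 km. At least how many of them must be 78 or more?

Suppose at most 10 − j of them reach 78; then j values are ≤ 77 and the rest ≤ 84.
The total is then ≤ 77·j + 84·(10 − j) = 840 − 7j. For this to be ≥ 823 we need j ≤ 2, so at least 10 − 2 = 8 must reach 78.
Exactly 8 works: 8 values at 84 and 2 at 77 total 826; lower one of the high values by 3 (still ≥ 78) to hit 823.

8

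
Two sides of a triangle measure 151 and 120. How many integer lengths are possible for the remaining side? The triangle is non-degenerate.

The triangle inequality gives |151 − 120| < c < 151 + 120, i.e. 31 < c < 271.
So c can be any integer from 32 to 270: 239 values.

239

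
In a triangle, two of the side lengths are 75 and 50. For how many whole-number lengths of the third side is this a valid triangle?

The triangle inequality gives |75 − 50| < c < 75 + 50, i.e. 25 < c < 125.
So c can be any integer from 26 to 124: 99 values.

99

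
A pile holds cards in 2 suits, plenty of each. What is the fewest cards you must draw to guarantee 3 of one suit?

5

In the worst case you draw 2 of each of the 2 suits: 2 × 2 = 4.
One more forces 3 of some suit, so 4 + 1 = 5.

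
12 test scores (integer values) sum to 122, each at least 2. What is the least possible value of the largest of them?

The average is 122/12 > 10, so not all 12 can be 10 or less; the largest is ≥ 11.
Equality holds with 2 values of 11 and 10 values of 10.

11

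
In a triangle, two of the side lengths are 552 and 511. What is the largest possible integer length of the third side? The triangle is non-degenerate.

1062

The third side must be less than 552 + 511 = 1063.
The largest integer below 1063 is 1062.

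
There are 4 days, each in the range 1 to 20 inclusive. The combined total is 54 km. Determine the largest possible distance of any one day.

20

To make one day as large as possible, make the other 3 as small as possible.
The other 3 contribute at least 3 × 1 = 3, leaving at most 54 − 3 = 51.
But each day is capped at 20, so the maximum is 20.
Achievable: one at 20 and the other 3 totalling 34, which fits since 3 × 1 ≤ 34 ≤ 3 × 20.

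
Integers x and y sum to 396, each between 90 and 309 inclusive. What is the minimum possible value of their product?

27540

For a fixed sum, xy is smallest when x and y are as far apart as possible.
The extreme feasible split is x = 90, y = 306, giving xy = 27540.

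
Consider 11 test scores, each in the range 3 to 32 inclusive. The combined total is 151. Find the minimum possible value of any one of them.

3

To make one score as small as possible, make the other 10 as large as possible.
The other 10 can take up 10 × 32 = 320 ≥ 151 − 3, so one score can sit at its floor of 3.
Achievable: one at 3 and the other 10 totalling 148, which fits since 10 × 3 ≤ 148 ≤ 10 × 32.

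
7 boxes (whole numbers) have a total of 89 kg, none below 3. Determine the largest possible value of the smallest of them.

If every one of the 7 were at least 13, the total would be at least 7 × 13 = 91 > 89.
Taking 2 copies of 12 and 5 copies of 13 gives exactly 89, so 12 is attained.

12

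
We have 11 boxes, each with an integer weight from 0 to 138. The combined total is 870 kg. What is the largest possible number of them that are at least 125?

Suppose k of them are at least 125. Those contribute at least 125 each and the other 11 − k at least 0 each.
So the total is at least 125k + 0(11 − k) = 0 + 125k. This must be ≤ 870, giving k ≤ 6.
k = 6 is achieved by 6 values at 125 and 5 at 0, total 750; add 120 to one value (staying below 125) to reach 870.

6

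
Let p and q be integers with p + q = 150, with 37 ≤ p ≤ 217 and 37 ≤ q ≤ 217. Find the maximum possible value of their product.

For a fixed sum, the product pq is largest when p and q are as close as possible.
Taking p = 75 and q = 75 (both in [37, 217]) gives pq = 5625.

5625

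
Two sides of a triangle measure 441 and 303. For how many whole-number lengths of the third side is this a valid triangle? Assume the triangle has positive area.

605

The triangle inequality gives |441 − 303| < c < 441 + 303, i.e. 138 < c < 744.
So c can be any integer from 139 to 743: 605 values.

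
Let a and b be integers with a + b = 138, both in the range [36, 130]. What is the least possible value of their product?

3672

ab = a(138 − a) is concave in a, so over [36, 102] it is minimized at an endpoint.
At the endpoint a = 36, b = 138 − 36 = 102, so ab = 36 × 102 = 3672.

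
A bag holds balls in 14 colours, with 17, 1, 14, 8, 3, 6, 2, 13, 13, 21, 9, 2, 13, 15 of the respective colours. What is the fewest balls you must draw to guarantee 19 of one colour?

In the worst case you take as many as possible of each colour without reaching 19: 17 + 1 + 14 + 8 + 3 + 6 + 2 + 13 + 13 + 18 + 9 + 2 + 13 + 15 = 134.
The next one must give 19 of some colour, so 134 + 1 = 135.

135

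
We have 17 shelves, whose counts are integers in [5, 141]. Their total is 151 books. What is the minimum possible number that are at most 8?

1

Each value above 8 is at least 9, contributing at least 9 − 5 = 4 above the floor 5.
The sum exceeds the floor total 85 by 66, so at most ⌊66/4⌋ = 16 exceed 8, and at least 1 are ≤ 8.
Exactly 1 works: 1 value at 5 and 16 at 9 total 149; raise one of the low values by 2 (still ≤ 8) to hit 151.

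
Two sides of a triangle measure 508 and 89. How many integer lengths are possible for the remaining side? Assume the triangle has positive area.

177

The triangle inequality gives |508 − 89| < c < 508 + 89, i.e. 419 < c < 597.
So c can be any integer from 420 to 596: 177 values.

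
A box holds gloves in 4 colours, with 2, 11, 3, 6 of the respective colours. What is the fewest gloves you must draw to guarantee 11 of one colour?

22

In the worst case you take as many as possible of each colour without reaching 11: 2 + 10 + 3 + 6 = 21.
The next one must give 11 of some colour, so 21 + 1 = 22.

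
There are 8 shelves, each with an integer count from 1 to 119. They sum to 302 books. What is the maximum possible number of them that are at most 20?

6

Suppose k of them are at most 20. Those contribute at most 20 each and the rest at most 119 each.
So the total is at most 20k + 119(8 − k) = 952 − 99k. This must still be ≥ 302, so k ≤ 6.
k = 6 is achieved by 6 values at 20 and 2 at 119, total 358; lower one of the 119's by 56 (still > 20) to reach 302.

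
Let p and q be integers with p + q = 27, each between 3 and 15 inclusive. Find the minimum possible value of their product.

180

pq = p(27 − p) is concave in p, so over [12, 15] it is minimized at an endpoint.
At the endpoint p = 12, q = 27 − 12 = 15, so pq = 12 × 15 = 180.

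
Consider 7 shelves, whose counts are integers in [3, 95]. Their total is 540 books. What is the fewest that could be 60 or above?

If only k of them are at least 60, the other 7 − k are at most 59, so the total is at most k·95 + (7 − k)·59.
This must reach 540, so k·95 + (7 − k)·59 ≥ 540, giving k ≥ 4.
Exactly 4 works: 4 values at 95 and 3 at 59 total 557; lower one of the high values by 17 (still ≥ 60) to hit 540.

4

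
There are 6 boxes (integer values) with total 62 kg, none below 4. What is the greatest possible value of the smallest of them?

10

The 6 values sum to 62, so their minimum is at most ⌊62/6⌋ = 10.
Taking 4 copies of 10 and 2 copies of 11 gives exactly 62, so 10 is attained.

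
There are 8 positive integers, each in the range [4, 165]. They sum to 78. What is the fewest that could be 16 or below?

5

Each value above 16 is at least 17, contributing at least 17 − 4 = 13 above the floor 4.
The sum exceeds the floor total 32 by 46, so at most ⌊46/13⌋ = 3 exceed 16, and at least 5 are ≤ 16.
Exactly 5 works: 5 values at 4 and 3 at 17 total 71; raise one of the low values by 7 (still ≤ 16) to hit 78.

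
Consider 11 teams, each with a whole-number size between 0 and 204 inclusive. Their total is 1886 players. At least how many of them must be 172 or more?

Suppose at most 11 − j of them reach 172; then j values are ≤ 171 and the rest ≤ 204.
The total is then ≤ 171·j + 204·(11 − j) = 2244 − 33j. For this to be ≥ 1886 we need j ≤ 10, so at least 11 − 10 = 1 must reach 172.
Exactly 1 works: 1 value at 204 and 10 at 171 total 1914; lower one of the high values by 28 (still ≥ 172) to hit 1886.

1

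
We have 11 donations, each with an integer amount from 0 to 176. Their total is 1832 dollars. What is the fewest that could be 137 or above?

Each value short of 137 is at most 136, costing at least 176 − 136 = 40 against the maximum total of 1936.
We can afford to lose at most 1936 − 1832 = 104, so at most ⌊104/40⌋ = 2 fall short, and at least 9 are ≥ 137.
Exactly 9 works: 9 values at 176 and 2 at 136 total 1856; lower one of the high values by 24 (still ≥ 137) to hit 1832.

9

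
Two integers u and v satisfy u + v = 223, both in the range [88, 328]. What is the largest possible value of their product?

12432

With u + v fixed, uv peaks when the two are closest together.
Taking u = 111 and v = 112 (both in [88, 328]) gives uv = 12432.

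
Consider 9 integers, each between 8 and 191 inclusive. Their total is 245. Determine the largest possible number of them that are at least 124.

Suppose k of them are at least 124. Those contribute at least 124 each and the other 9 − k at least 8 each.
So the total is at least 124k + 8(9 − k) = 72 + 116k. This must be ≤ 245, giving k ≤ 1.
k = 1 is achieved by 1 value at 124 and 8 at 8, total 188; add 57 to one value (staying below 124) to reach 245.

1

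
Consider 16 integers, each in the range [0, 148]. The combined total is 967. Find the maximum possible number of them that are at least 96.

10

With k values at 96 or above and the rest at least 0, the sum is at least 0 + 96k.
Since the sum is 967, we need 96k ≤ 967, i.e. k ≤ 10.
k = 10 is achieved by 10 values at 96 and 6 at 0, total 960; add 7 to one value (staying below 96) to reach 967.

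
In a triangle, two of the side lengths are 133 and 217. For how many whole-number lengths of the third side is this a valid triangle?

The triangle inequality gives |133 − 217| < c < 133 + 217, i.e. 84 < c < 350.
So c can be any integer from 85 to 349: 265 values.

265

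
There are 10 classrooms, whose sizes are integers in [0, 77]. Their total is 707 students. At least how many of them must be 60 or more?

Each value short of 60 is at most 59, costing at least 77 − 59 = 18 against the maximum total of 770.
We can afford to lose at most 770 − 707 = 63, so at most ⌊63/18⌋ = 3 fall short, and at least 7 are ≥ 60.
Exactly 7 works: 7 values at 77 and 3 at 59 total 716; lower one of the high values by 9 (still ≥ 60) to hit 707.

7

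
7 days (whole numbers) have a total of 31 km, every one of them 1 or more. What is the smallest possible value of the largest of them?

If every one of the 7 were at most 4, the total would be at most 7 × 4 = 28 < 31.
Taking 4 copies of 4 and 3 copies of 5 gives exactly 31, so 5 is attained.

5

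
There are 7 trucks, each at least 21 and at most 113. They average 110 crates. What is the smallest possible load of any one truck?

92

To make one truck as small as possible, make the other 6 as large as possible.
The total is 7 × 110 = 770.
The other 6 contribute at most 6 × 113 = 678, leaving at least 770 − 678 = 92.
Since 92 ≥ 21, this is achievable: one at 92 and 6 at 113.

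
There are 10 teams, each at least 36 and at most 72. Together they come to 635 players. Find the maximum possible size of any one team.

To make one team as large as possible, make the other 9 as small as possible.
The other 9 contribute at least 9 × 36 = 324, leaving at most 635 − 324 = 311.
But each team is capped at 72, so the maximum is 72.
Achievable: one at 72 and the other 9 totalling 563, which fits since 9 × 36 ≤ 563 ≤ 9 × 72.

72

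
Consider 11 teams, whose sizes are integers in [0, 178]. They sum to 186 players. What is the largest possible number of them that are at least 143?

1

Suppose k of them are at least 143. Those contribute at least 143 each and the other 11 − k at least 0 each.
So the total is at least 143k + 0(11 − k) = 0 + 143k. This must be ≤ 186, giving k ≤ 1.
k = 1 is achieved by 1 value at 143 and 10 at 0, total 143; add 43 to one value (staying below 143) to reach 186.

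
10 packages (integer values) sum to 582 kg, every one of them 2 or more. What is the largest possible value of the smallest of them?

The average is 582/10 < 59, so some value is ≤ 58.
Equality holds with 8 values of 58 and 2 values of 59.

58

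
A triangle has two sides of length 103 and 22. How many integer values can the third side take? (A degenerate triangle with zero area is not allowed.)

The triangle inequality gives |103 − 22| < c < 103 + 22, i.e. 81 < c < 125.
So c can be any integer from 82 to 124: 43 values.

43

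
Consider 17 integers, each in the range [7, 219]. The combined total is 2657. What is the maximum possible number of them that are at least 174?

With k values at 174 or above and the rest at least 7, the sum is at least 119 + 167k.
Since the sum is 2657, we need 167k ≤ 2538, i.e. k ≤ 15.
k = 15 is achieved by 15 values at 174 and 2 at 7, total 2624; add 33 to one value (staying below 174) to reach 2657.

15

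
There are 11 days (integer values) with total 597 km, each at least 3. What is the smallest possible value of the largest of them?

If every one of the 11 were at most 54, the total would be at most 11 × 54 = 594 < 597.
Equality holds with 3 values of 55 and 8 values of 54.

55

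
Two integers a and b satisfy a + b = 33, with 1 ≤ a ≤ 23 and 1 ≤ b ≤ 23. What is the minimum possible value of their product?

For a fixed sum, ab is smallest when a and b are as far apart as possible.
At the endpoint a = 10, b = 33 − 10 = 23, so ab = 10 × 23 = 230.

230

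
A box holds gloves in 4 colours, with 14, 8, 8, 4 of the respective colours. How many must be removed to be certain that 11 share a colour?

31

In the worst case you take as many as possible of each colour without reaching 11: 10 + 8 + 8 + 4 = 30.
The next one must give 11 of some colour, so 30 + 1 = 31.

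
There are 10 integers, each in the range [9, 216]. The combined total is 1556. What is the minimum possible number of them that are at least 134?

Each value short of 134 is at most 133, costing at least 216 − 133 = 83 against the maximum total of 2160.
We can afford to lose at most 2160 − 1556 = 604, so at most ⌊604/83⌋ = 7 fall short, and at least 3 are ≥ 134.
Exactly 3 works: 3 values at 216 and 7 at 133 total 1579; lower one of the high values by 23 (still ≥ 134) to hit 1556.

3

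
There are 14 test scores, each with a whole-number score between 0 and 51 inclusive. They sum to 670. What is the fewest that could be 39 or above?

Each value short of 39 is at most 38, costing at least 51 − 38 = 13 against the maximum total of 714.
We can afford to lose at most 714 − 670 = 44, so at most ⌊44/13⌋ = 3 fall short, and at least 11 are ≥ 39.
Exactly 11 works: 11 values at 51 and 3 at 38 total 675; lower one of the high values by 5 (still ≥ 39) to hit 670.

11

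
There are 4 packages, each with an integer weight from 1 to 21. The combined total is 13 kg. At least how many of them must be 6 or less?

If only k of them are at most 6, the other 4 − k are at least 7, so the total is at least (4 − k)·7 + k·1.
This is ≤ 13, so (4 − k)·7 + 1k ≤ 13, which gives k ≥ 3.
Exactly 3 works: 3 values at 1 and 1 at 7 total 10; raise one of the low values by 3 (still ≤ 6) to hit 13.

3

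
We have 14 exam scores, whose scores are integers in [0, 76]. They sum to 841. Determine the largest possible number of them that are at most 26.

Suppose k of them are at most 26. Those contribute at most 26 each and the rest at most 76 each.
So the total is at most 26k + 76(14 − k) = 1064 − 50k. This must still be ≥ 841, so k ≤ 4.
k = 4 is achieved by 4 values at 26 and 10 at 76, total 864; lower one of the 76's by 23 (still > 26) to reach 841.

4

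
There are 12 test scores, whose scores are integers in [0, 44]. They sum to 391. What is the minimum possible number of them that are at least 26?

5

If only k of them are at least 26, the other 12 − k are at most 25, so the total is at most k·44 + (12 − k)·25.
This must reach 391, so k·44 + (12 − k)·25 ≥ 391, giving k ≥ 5.
Exactly 5 works: 5 values at 44 and 7 at 25 total 395; lower one of the high values by 4 (still ≥ 26) to hit 391.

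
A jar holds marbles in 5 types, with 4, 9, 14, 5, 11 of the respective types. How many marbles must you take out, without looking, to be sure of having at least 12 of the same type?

In the worst case you take as many as possible of each type without reaching 12: 4 + 9 + 11 + 5 + 11 = 40.
The next one must give 12 of some type, so 40 + 1 = 41.

41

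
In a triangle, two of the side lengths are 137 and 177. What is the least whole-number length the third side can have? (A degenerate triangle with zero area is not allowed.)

The third side must exceed |137 − 177| = 40.
The smallest integer above 40 is 41.

41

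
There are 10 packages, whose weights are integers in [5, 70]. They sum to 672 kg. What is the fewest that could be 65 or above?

6

If only k of them are at least 65, the other 10 − k are at most 64, so the total is at most k·70 + (10 − k)·64.
This must reach 672, so k·70 + (10 − k)·64 ≥ 672, giving k ≥ 6.
Exactly 6 works: 6 values at 70 and 4 at 64 total 676; lower one of the high values by 4 (still ≥ 65) to hit 672.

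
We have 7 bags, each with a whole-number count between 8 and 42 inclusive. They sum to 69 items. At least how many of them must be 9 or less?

Each value above 9 is at least 10, contributing at least 10 − 8 = 2 above the floor 8.
The sum exceeds the floor total 56 by 13, so at most ⌊13/2⌋ = 6 exceed 9, and at least 1 are ≤ 9.
Exactly 1 works: 1 value at 8 and 6 at 10 total 68; raise one of the low values by 1 (still ≤ 9) to hit 69.

1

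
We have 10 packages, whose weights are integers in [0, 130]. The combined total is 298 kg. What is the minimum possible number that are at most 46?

If only k of them are at most 46, the other 10 − k are at least 47, so the total is at least (10 − k)·47 + k·0.
This is ≤ 298, so (10 − k)·47 + 0k ≤ 298, which gives k ≥ 4.
Exactly 4 works: 4 values at 0 and 6 at 47 total 282; raise one of the low values by 16 (still ≤ 46) to hit 298.

4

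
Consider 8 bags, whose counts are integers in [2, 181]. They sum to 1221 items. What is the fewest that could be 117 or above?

5

Suppose at most 8 − j of them reach 117; then j values are ≤ 116 and the rest ≤ 181.
The total is then ≤ 116·j + 181·(8 − j) = 1448 − 65j. For this to be ≥ 1221 we need j ≤ 3, so at least 8 − 3 = 5 must reach 117.
Exactly 5 works: 5 values at 181 and 3 at 116 total 1253; lower one of the high values by 32 (still ≥ 117) to hit 1221.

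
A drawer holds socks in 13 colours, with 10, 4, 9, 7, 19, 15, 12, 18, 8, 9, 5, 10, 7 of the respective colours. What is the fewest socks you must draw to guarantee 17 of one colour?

129

In the worst case you take as many as possible of each colour without reaching 17: 10 + 4 + 9 + 7 + 16 + 15 + 12 + 16 + 8 + 9 + 5 + 10 + 7 = 128.
The next one must give 17 of some colour, so 128 + 1 = 129.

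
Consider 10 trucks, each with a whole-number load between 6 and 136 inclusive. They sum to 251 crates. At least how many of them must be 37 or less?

5

Let j be the number exceeding 37. Then the total is ≥ 38·j + 6·(10 − j) = 60 + 32j.
So 32j ≤ 191 and j ≤ 5; hence at least 10 − 5 = 5 are ≤ 37.
Exactly 5 works: 5 values at 6 and 5 at 38 total 220; raise one of the low values by 31 (still ≤ 37) to hit 251.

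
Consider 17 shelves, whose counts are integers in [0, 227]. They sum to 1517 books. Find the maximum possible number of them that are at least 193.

7

With k values at 193 or above and the rest at least 0, the sum is at least 0 + 193k.
Since the sum is 1517, we need 193k ≤ 1517, i.e. k ≤ 7.
k = 7 is achieved by 7 values at 193 and 10 at 0, total 1351; add 166 to one value (staying below 193) to reach 1517.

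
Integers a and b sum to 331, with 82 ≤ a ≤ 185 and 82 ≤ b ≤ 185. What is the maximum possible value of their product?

27390

For a fixed sum, the product ab is largest when a and b are as close as possible.
Taking a = 165 and b = 166 (both in [82, 185]) gives ab = 27390.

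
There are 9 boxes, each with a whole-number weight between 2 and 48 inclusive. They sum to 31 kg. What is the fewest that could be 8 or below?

8

Let j be the number exceeding 8. Then the total is ≥ 9·j + 2·(9 − j) = 18 + 7j.
So 7j ≤ 13 and j ≤ 1; hence at least 9 − 1 = 8 are ≤ 8.
Exactly 8 works: 8 values at 2 and 1 at 9 total 25; raise one of the low values by 6 (still ≤ 8) to hit 31.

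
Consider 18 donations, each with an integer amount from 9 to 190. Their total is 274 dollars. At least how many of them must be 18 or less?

7

If only k of them are at most 18, the other 18 − k are at least 19, so the total is at least (18 − k)·19 + k·9.
This is ≤ 274, so (18 − k)·19 + 9k ≤ 274, which gives k ≥ 7.
Exactly 7 works: 7 values at 9 and 11 at 19 total 272; raise one of the low values by 2 (still ≤ 18) to hit 274.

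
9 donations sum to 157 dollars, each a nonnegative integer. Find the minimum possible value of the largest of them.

Some value must be at least ⌈157/9⌉ = 18, since 9 × 17 = 153 < 157.
Taking 5 copies of 17 and 4 copies of 18 gives exactly 157, so 18 is attained.

18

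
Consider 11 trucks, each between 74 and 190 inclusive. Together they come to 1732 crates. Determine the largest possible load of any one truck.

190

Maximizing one value means minimizing the remaining 10.
The other 10 contribute at least 10 × 74 = 740, leaving at most 1732 − 740 = 992.
But each truck is capped at 190, so the maximum is 190.
Achievable: one at 190 and the other 10 totalling 1542, which fits since 10 × 74 ≤ 1542 ≤ 10 × 190.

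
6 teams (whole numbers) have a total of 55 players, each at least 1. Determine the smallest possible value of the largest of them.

10

The average is 55/6 > 9, so not all 6 can be 9 or less; the largest is ≥ 10.
Equality holds with 1 value of 10 and 5 values of 9.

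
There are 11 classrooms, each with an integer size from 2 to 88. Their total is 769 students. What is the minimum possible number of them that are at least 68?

2

Each value short of 68 is at most 67, costing at least 88 − 67 = 21 against the maximum total of 968.
We can afford to lose at most 968 − 769 = 199, so at most ⌊199/21⌋ = 9 fall short, and at least 2 are ≥ 68.
Exactly 2 works: 2 values at 88 and 9 at 67 total 779; lower one of the high values by 10 (still ≥ 68) to hit 769.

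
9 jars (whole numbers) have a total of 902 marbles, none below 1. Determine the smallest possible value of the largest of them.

Some value must be at least ⌈902/9⌉ = 101, since 9 × 100 = 900 < 902.
Equality holds with 2 values of 101 and 7 values of 100.

101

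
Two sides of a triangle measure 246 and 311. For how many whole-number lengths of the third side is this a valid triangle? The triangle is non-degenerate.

491

The triangle inequality gives |246 − 311| < c < 246 + 311, i.e. 65 < c < 557.
So c can be any integer from 66 to 556: 491 values.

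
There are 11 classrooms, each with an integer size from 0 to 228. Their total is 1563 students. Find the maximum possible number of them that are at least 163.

9

Suppose k of them are at least 163. Those contribute at least 163 each and the other 11 − k at least 0 each.
So the total is at least 163k + 0(11 − k) = 0 + 163k. This must be ≤ 1563, giving k ≤ 9.
k = 9 is achieved by 9 values at 163 and 2 at 0, total 1467; add 96 to one value (staying below 163) to reach 1563.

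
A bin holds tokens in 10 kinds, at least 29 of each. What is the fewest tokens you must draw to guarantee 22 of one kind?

211

You could draw 21 of every kind without reaching 22 of any — 210 in all.
One more forces 22 of some kind, so 210 + 1 = 211.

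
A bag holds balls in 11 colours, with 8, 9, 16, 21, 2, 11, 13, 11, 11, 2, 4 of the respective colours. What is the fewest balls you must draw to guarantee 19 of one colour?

In the worst case you take as many as possible of each colour without reaching 19: 8 + 9 + 16 + 18 + 2 + 11 + 13 + 11 + 11 + 2 + 4 = 105.
The next one must give 19 of some colour, so 105 + 1 = 106.

106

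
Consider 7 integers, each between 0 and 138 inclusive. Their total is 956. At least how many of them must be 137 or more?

2

Each value short of 137 is at most 136, costing at least 138 − 136 = 2 against the maximum total of 966.
We can afford to lose at most 966 − 956 = 10, so at most ⌊10/2⌋ = 5 fall short, and at least 2 are ≥ 137.
Exactly 2 works: 2 values at 138 and 5 at 136 total 956.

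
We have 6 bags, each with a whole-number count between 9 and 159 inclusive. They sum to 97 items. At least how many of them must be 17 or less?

Let j be the number exceeding 17. Then the total is ≥ 18·j + 9·(6 − j) = 54 + 9j.
So 9j ≤ 43 and j ≤ 4; hence at least 6 − 4 = 2 are ≤ 17.
Exactly 2 works: 2 values at 9 and 4 at 18 total 90; raise one of the low values by 7 (still ≤ 17) to hit 97.

2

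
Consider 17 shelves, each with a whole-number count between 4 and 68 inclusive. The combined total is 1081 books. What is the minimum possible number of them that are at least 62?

7

Each value short of 62 is at most 61, costing at least 68 − 61 = 7 against the maximum total of 1156.
We can afford to lose at most 1156 − 1081 = 75, so at most ⌊75/7⌋ = 10 fall short, and at least 7 are ≥ 62.
Exactly 7 works: 7 values at 68 and 10 at 61 total 1086; lower one of the high values by 5 (still ≥ 62) to hit 1081.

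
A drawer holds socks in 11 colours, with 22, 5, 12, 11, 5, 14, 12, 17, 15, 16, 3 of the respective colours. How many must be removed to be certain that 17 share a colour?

126

In the worst case you take as many as possible of each colour without reaching 17: 16 + 5 + 12 + 11 + 5 + 14 + 12 + 16 + 15 + 16 + 3 = 125.
The next one must give 17 of some colour, so 125 + 1 = 126.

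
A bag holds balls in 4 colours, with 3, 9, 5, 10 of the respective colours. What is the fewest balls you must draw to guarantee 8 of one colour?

23

In the worst case you take as many as possible of each colour without reaching 8: 3 + 7 + 5 + 7 = 22.
The next one must give 8 of some colour, so 22 + 1 = 23.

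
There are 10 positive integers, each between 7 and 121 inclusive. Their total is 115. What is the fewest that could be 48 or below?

Each value above 48 is at least 49, contributing at least 49 − 7 = 42 above the floor 7.
The sum exceeds the floor total 70 by 45, so at most ⌊45/42⌋ = 1 exceed 48, and at least 9 are ≤ 48.
Exactly 9 works: 9 values at 7 and 1 at 49 total 112; raise one of the low values by 3 (still ≤ 48) to hit 115.

9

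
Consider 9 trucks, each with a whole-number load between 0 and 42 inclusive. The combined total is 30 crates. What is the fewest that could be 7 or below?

If only k of them are at most 7, the other 9 − k are at least 8, so the total is at least (9 − k)·8 + k·0.
This is ≤ 30, so (9 − k)·8 + 0k ≤ 30, which gives k ≥ 6.
Exactly 6 works: 6 values at 0 and 3 at 8 total 24; raise one of the low values by 6 (still ≤ 7) to hit 30.

6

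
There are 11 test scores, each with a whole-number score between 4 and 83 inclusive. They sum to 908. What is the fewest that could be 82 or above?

Each value short of 82 is at most 81, costing at least 83 − 81 = 2 against the maximum total of 913.
We can afford to lose at most 913 − 908 = 5, so at most ⌊5/2⌋ = 2 fall short, and at least 9 are ≥ 82.
Exactly 9 works: 9 values at 83 and 2 at 81 total 909; lower one of the high values by 1 (still ≥ 82) to hit 908.

9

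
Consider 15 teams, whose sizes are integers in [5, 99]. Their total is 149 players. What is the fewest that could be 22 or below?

Each value above 22 is at least 23, contributing at least 23 − 5 = 18 above the floor 5.
The sum exceeds the floor total 75 by 74, so at most ⌊74/18⌋ = 4 exceed 22, and at least 11 are ≤ 22.
Exactly 11 works: 11 values at 5 and 4 at 23 total 147; raise one of the low values by 2 (still ≤ 22) to hit 149.

11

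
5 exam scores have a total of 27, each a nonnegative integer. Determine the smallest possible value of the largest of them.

The average is 27/5 > 5, so not all 5 can be 5 or less; the largest is ≥ 6.
Equality holds with 2 values of 6 and 3 values of 5.

6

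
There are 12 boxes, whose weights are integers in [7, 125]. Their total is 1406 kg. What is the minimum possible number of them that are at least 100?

Each value short of 100 is at most 99, costing at least 125 − 99 = 26 against the maximum total of 1500.
We can afford to lose at most 1500 − 1406 = 94, so at most ⌊94/26⌋ = 3 fall short, and at least 9 are ≥ 100.
Exactly 9 works: 9 values at 125 and 3 at 99 total 1422; lower one of the high values by 16 (still ≥ 100) to hit 1406.

9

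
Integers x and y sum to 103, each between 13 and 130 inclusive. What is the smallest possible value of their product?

1170

xy = x(103 − x) is concave in x, so over [13, 90] it is minimized at an endpoint.
At the endpoint x = 13, y = 103 − 13 = 90, so xy = 13 × 90 = 1170.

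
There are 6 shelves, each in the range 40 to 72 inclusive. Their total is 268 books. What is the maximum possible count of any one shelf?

68

Maximizing one value means minimizing the remaining 5.
The other 5 contribute at least 5 × 40 = 200, leaving at most 268 − 200 = 68.
Since 68 ≤ 72, this is achievable: one at 68 and 5 at 40.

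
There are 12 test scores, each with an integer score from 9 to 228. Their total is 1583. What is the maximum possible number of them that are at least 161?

9

With k values at 161 or above and the rest at least 9, the sum is at least 108 + 152k.
Since the sum is 1583, we need 152k ≤ 1475, i.e. k ≤ 9.
k = 9 is achieved by 9 values at 161 and 3 at 9, total 1476; add 107 to one value (staying below 161) to reach 1583.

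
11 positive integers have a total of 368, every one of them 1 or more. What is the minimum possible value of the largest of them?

The average is 368/11 > 33, so not all 11 can be 33 or less; the largest is ≥ 34.
Achievable: 5 of them at 34 and 6 at 33 total 368.

34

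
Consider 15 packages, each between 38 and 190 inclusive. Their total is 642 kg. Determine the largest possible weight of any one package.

110

To make one package as large as possible, make the other 14 as small as possible.
The other 14 contribute at least 14 × 38 = 532, leaving at most 642 − 532 = 110.
Since 110 ≤ 190, this is achievable: one at 110 and 14 at 38.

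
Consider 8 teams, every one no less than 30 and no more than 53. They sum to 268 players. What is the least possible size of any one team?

30

To make one team as small as possible, make the other 7 as large as possible.
The other 7 can take up 7 × 53 = 371 ≥ 268 − 30, so one team can sit at its floor of 30.
Achievable: one at 30 and the other 7 totalling 238, which fits since 7 × 30 ≤ 238 ≤ 7 × 53.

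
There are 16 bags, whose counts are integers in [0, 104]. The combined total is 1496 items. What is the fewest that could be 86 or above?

8

Suppose at most 16 − j of them reach 86; then j values are ≤ 85 and the rest ≤ 104.
The total is then ≤ 85·j + 104·(16 − j) = 1664 − 19j. For this to be ≥ 1496 we need j ≤ 8, so at least 16 − 8 = 8 must reach 86.
Exactly 8 works: 8 values at 104 and 8 at 85 total 1512; lower one of the high values by 16 (still ≥ 86) to hit 1496.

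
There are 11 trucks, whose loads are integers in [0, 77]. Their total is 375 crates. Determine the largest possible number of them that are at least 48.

7

If k of the values are ≥ 48, the total is ≥ 48k + 0(11 − k).
Setting 48k + 0(11 − k) ≤ 375 gives 48k ≤ 375, so k ≤ 7.
k = 7 is achieved by 7 values at 48 and 4 at 0, total 336; add 39 to one value (staying below 48) to reach 375.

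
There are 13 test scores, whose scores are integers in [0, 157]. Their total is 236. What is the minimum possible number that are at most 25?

If only k of them are at most 25, the other 13 − k are at least 26, so the total is at least (13 − k)·26 + k·0.
This is ≤ 236, so (13 − k)·26 + 0k ≤ 236, which gives k ≥ 4.
Exactly 4 works: 4 values at 0 and 9 at 26 total 234; raise one of the low values by 2 (still ≤ 25) to hit 236.

4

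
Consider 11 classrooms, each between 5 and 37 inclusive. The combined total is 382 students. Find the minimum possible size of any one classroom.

Minimizing one value means maximizing the remaining 10.
The other 10 contribute at most 10 × 37 = 370, leaving at least 382 − 370 = 12.
Since 12 ≥ 5, this is achievable: one at 12 and 10 at 37.

12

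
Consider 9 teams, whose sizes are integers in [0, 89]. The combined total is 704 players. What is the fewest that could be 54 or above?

If only k of them are at least 54, the other 9 − k are at most 53, so the total is at most k·89 + (9 − k)·53.
This must reach 704, so k·89 + (9 − k)·53 ≥ 704, giving k ≥ 7.
Exactly 7 works: 7 values at 89 and 2 at 53 total 729; lower one of the high values by 25 (still ≥ 54) to hit 704.

7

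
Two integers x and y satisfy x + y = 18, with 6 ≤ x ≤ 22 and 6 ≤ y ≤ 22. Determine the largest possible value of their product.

81

xy = x(18 − x) is maximized when x is as near 18/2 as the bounds allow.
Taking x = 9 and y = 9 (both in [6, 22]) gives xy = 81.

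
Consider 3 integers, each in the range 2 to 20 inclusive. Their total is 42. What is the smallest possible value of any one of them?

2

To make one integer as small as possible, make the other 2 as large as possible.
The other 2 contribute at most 2 × 20 = 40, leaving at least 42 − 40 = 2.
Since 2 ≥ 2, this is achievable: one at 2 and 2 at 20.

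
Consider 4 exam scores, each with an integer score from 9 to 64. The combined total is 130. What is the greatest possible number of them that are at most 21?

Suppose k of them are at most 21. Those contribute at most 21 each and the rest at most 64 each.
So the total is at most 21k + 64(4 − k) = 256 − 43k. This must still be ≥ 130, so k ≤ 2.
k = 2 is achieved by 2 values at 21 and 2 at 64, total 170; lower one of the 64's by 40 (still > 21) to reach 130.

2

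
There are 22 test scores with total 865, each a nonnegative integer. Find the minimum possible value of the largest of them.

40

Some value must be at least ⌈865/22⌉ = 40, since 22 × 39 = 858 < 865.
Taking 15 copies of 39 and 7 copies of 40 gives exactly 865, so 40 is attained.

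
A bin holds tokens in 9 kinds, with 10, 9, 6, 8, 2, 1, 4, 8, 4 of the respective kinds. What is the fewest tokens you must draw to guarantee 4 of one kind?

25

In the worst case you take as many as possible of each kind without reaching 4: 3 + 3 + 3 + 3 + 2 + 1 + 3 + 3 + 3 = 24.
The next one must give 4 of some kind, so 24 + 1 = 25.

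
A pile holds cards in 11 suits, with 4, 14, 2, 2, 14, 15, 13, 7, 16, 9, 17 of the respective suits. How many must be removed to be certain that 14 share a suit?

In the worst case you take as many as possible of each suit without reaching 14: 4 + 13 + 2 + 2 + 13 + 13 + 13 + 7 + 13 + 9 + 13 = 102.
The next one must give 14 of some suit, so 102 + 1 = 103.

103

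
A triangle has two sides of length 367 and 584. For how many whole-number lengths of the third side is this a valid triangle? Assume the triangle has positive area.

The triangle inequality gives |367 − 584| < c < 367 + 584, i.e. 217 < c < 951.
So c can be any integer from 218 to 950: 733 values.

733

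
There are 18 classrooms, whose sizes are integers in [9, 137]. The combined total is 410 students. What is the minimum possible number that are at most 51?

13

Let j be the number exceeding 51. Then the total is ≥ 52·j + 9·(18 − j) = 162 + 43j.
So 43j ≤ 248 and j ≤ 5; hence at least 18 − 5 = 13 are ≤ 51.
Exactly 13 works: 13 values at 9 and 5 at 52 total 377; raise one of the low values by 33 (still ≤ 51) to hit 410.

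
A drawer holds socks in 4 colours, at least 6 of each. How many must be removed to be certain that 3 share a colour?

In the worst case you draw 2 of each of the 4 colours: 4 × 2 = 8.
One more forces 3 of some colour, so 8 + 1 = 9.

9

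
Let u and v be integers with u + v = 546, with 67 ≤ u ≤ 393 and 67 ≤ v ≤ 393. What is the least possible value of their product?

For a fixed sum, uv is smallest when u and v are as far apart as possible.
The extreme feasible split is u = 153, v = 393, giving uv = 60129.

60129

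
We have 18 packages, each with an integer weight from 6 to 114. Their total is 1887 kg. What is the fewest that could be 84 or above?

13

If only k of them are at least 84, the other 18 − k are at most 83, so the total is at most k·114 + (18 − k)·83.
This must reach 1887, so k·114 + (18 − k)·83 ≥ 1887, giving k ≥ 13.
Exactly 13 works: 13 values at 114 and 5 at 83 total 1897; lower one of the high values by 10 (still ≥ 84) to hit 1887.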